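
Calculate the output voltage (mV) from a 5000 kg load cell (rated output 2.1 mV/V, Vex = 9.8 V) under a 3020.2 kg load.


Vout = rated_output * Vex * (load / capacity).
Vout = 2.1 * 9.8 * (3020.2 / 5000)
Vout = 2.1 * 9.8 * 0.60404
Vout = 12.431 mV

12.431 mV


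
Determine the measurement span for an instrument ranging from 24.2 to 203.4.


Span = upper range - lower range.
Span = 203.4 - (24.2)
Span = 179.2

179.2


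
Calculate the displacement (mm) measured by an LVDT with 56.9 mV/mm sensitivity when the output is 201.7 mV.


Displacement = Vout / sensitivity.
d = 201.7 / 56.9
d = 3.545 mm

3.545 mm


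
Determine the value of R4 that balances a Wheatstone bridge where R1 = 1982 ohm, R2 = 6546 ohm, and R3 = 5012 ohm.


At balance: R1*R4 = R2*R3, so R4 = R2*R3/R1.
R4 = 6546 * 5012 / 1982
R4 = 32808552 / 1982
R4 = 16553.26 ohm

16553.26 ohm


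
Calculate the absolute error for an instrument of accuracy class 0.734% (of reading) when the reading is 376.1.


Absolute error = (accuracy% / 100) * reading.
Error = (0.734 / 100) * 376.1
Error = 0.00734 * 376.1
Error = 2.7606

2.7606


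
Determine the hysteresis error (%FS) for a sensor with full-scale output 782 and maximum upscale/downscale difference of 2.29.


Hysteresis = (max difference / full scale) * 100%.
H = (2.29 / 782) * 100
H = 0.293 %FS

0.293 %FS


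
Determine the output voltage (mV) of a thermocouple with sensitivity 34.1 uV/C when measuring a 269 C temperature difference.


The thermocouple output V = sensitivity * dT.
V = 34.1 uV/C * 269 C
V = 9172.9 uV
V = 9.173 mV

9.173 mV


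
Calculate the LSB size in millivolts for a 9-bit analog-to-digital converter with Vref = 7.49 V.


The resolution (LSB) of an ADC is Vref / 2^n.
LSB = 7.49 / 2^9
LSB = 7.49 / 512
LSB = 0.01462891 V = 14.62890625 mV

14.62890625 mV


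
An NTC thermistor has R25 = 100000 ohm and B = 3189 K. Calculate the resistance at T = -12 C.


NTC thermistor equation: Rt = R25 * exp(B * (1/T - 1/T25)).
T in Kelvin: 261.15 K, T25 = 298.15 K
1/T - 1/T25 = 1/261.15 - 1/298.15 = 0.0004752
B * (1/T - 1/T25) = 3189 * 0.0004752 = 1.5154
Rt = 100000 * exp(1.5154) = 455130.7 ohm

455130.7 ohm


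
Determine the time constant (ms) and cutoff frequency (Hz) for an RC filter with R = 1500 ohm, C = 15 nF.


Time constant: tau = R * C.
tau = 1500 * 1.50e-08 = 2.25e-05 s
tau = 0.0225 ms
Cutoff frequency: fc = 1 / (2*pi*R*C).
fc = 1 / (2*pi*2.25e-05) = 7073.55 Hz

tau = 0.0225 ms, fc = 7073.55 Hz


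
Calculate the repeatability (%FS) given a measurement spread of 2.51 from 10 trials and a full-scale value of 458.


Repeatability = (spread / full scale) * 100%.
R = (2.51 / 458) * 100
R = 0.548 %FS

0.548 %FS


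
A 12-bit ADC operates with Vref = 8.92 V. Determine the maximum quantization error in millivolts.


The maximum quantization error is +/- LSB/2.
LSB = Vref / 2^n = 8.92 / 4096 = 0.00217773 V
Max error = LSB / 2 = 0.00217773 / 2 = 0.00108887 V
Max error = 1.0889 mV

1.0889 mV


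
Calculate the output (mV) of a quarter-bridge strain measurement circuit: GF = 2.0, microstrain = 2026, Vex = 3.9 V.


Quarter bridge output: Vout = (GF * epsilon * Vex) / 4.
Vout = (2.0 * 2026e-6 * 3.9) / 4
Vout = 0.0158028 / 4 V
Vout = 0.0039507 V = 3.9507 mV

3.9507 mV


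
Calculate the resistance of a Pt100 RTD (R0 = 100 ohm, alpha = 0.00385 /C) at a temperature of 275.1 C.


The RTD equation: Rt = R0 * (1 + alpha * T).
Rt = 100 * (1 + 0.00385 * 275.1)
Rt = 100 * (1 + 1.059135)
Rt = 100 * 2.059135
Rt = 205.914 ohm

205.914 ohm


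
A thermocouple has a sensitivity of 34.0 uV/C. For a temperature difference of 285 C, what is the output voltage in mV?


The thermocouple output V = sensitivity * dT.
V = 34.0 uV/C * 285 C
V = 9690.0 uV
V = 9.69 mV

9.69 mV


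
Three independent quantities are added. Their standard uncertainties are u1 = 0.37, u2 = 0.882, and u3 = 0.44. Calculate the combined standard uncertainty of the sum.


For a sum of independent quantities, uc = sqrt(u1^2 + u2^2 + u3^2).
uc = sqrt(0.37^2 + 0.882^2 + 0.44^2)
uc = sqrt(0.1369 + 0.777924 + 0.1936)
uc = 1.0528

1.0528


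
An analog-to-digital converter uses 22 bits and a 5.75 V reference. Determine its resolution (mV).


The resolution (LSB) of an ADC is Vref / 2^n.
LSB = 5.75 / 2^22
LSB = 5.75 / 4194304
LSB = 1.37e-06 V = 0.00137091 mV

0.00137091 mV


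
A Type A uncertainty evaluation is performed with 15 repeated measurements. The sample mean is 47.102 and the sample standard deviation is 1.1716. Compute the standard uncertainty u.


The standard uncertainty for Type A evaluation is u = s / sqrt(n).
u = 1.1716 / sqrt(15)
u = 1.1716 / 3.873
u = 0.3025

0.3025


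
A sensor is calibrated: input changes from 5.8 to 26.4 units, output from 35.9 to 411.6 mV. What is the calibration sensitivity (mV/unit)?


Sensitivity = (y2 - y1) / (x2 - x1).
S = (411.6 - 35.9) / (26.4 - 5.8)
S = 375.7 / 20.6
S = 18.2379 mV/unit

18.2379 mV/unit


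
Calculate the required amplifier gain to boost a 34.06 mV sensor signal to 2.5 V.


Gain = Vout / Vin (converting to same units).
G = 2.5 V / 34.06 mV
G = 2500.0 mV / 34.06 mV
G = 73.4

73.4


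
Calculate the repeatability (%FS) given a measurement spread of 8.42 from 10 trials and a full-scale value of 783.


Repeatability = (spread / full scale) * 100%.
R = (8.42 / 783) * 100
R = 1.075 %FS

1.075 %FS


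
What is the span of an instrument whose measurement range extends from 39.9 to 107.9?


Span = upper range - lower range.
Span = 107.9 - (39.9)
Span = 68.0

68.0


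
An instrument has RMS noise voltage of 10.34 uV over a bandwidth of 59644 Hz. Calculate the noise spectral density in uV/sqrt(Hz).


Noise spectral density = Vrms / sqrt(BW).
NSD = 10.34 / sqrt(59644)
NSD = 10.34 / 244.2212
NSD = 0.0423 uV/sqrt(Hz)

0.0423 uV/sqrt(Hz)


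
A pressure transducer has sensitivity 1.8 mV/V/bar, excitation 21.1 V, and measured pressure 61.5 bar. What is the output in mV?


Output = sensitivity * Vex * P.
Vout = 1.8 * 21.1 * 61.5
Vout = 37.98 * 61.5
Vout = 2335.77 mV

2335.77 mV


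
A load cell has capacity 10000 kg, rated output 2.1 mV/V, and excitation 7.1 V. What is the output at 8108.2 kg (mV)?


Vout = rated_output * Vex * (load / capacity).
Vout = 2.1 * 7.1 * (8108.2 / 10000)
Vout = 2.1 * 7.1 * 0.81082
Vout = 12.089 mV

12.089 mV


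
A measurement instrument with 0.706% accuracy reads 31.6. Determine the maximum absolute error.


Absolute error = (accuracy% / 100) * reading.
Error = (0.706 / 100) * 31.6
Error = 0.00706 * 31.6
Error = 0.2231

0.2231


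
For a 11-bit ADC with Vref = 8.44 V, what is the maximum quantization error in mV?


The maximum quantization error is +/- LSB/2.
LSB = Vref / 2^n = 8.44 / 2048 = 0.00412109 V
Max error = LSB / 2 = 0.00412109 / 2 = 0.00206055 V
Max error = 2.0605 mV

2.0605 mV


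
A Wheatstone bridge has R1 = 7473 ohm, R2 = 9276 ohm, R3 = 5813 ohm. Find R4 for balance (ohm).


At balance: R1*R4 = R2*R3, so R4 = R2*R3/R1.
R4 = 9276 * 5813 / 7473
R4 = 53921388 / 7473
R4 = 7215.49 ohm

7215.49 ohm


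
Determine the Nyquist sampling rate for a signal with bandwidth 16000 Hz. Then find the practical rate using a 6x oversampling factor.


By Nyquist theorem, fs_min = 2 * fmax.
fs_min = 2 * 16000 = 32000 Hz
Practical rate = 6 * fs_min = 6 * 32000 = 192000 Hz

fs_min = 32000 Hz, fs_practical = 192000 Hz


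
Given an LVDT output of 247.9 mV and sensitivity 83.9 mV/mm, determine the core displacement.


Displacement = Vout / sensitivity.
d = 247.9 / 83.9
d = 2.955 mm

2.955 mm


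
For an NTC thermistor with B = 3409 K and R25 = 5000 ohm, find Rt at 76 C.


NTC thermistor equation: Rt = R25 * exp(B * (1/T - 1/T25)).
T in Kelvin: 349.15 K, T25 = 298.15 K
1/T - 1/T25 = 1/349.15 - 1/298.15 = -0.00048992
B * (1/T - 1/T25) = 3409 * -0.00048992 = -1.6701
Rt = 5000 * exp(-1.6701) = 941.1 ohm

941.1 ohm


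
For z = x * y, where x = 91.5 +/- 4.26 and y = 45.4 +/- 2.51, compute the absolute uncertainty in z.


For a product z = x*y, the relative uncertainty is:
uz/z = sqrt((ux/x)^2 + (uy/y)^2)
Relative uncertainties: ux/x = 4.26/91.5 = 0.046557
uy/y = 2.51/45.4 = 0.055286
z = 91.5 * 45.4 = 4154.1
uz = 4154.1 * sqrt(0.046557^2 + 0.055286^2) = 300.252

300.252


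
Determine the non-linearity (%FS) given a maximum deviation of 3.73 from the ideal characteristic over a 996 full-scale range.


Linearity error = (max deviation / full scale) * 100%.
Linearity = (3.73 / 996) * 100
Linearity = 0.374 %FS

0.374 %FS


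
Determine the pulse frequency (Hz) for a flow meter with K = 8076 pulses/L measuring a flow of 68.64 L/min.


Frequency = K * Q / 60 (converting L/min to L/s).
f = 8076 * 68.64 / 60
f = 554336.64 / 60
f = 9238.94 Hz

9238.94 Hz


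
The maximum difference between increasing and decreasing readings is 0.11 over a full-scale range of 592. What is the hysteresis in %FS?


Hysteresis = (max difference / full scale) * 100%.
H = (0.11 / 592) * 100
H = 0.019 %FS

0.019 %FS


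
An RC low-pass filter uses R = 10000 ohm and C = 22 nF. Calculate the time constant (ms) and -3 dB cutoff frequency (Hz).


Time constant: tau = R * C.
tau = 10000 * 2.20e-08 = 0.00022 s
tau = 0.22 ms
Cutoff frequency: fc = 1 / (2*pi*R*C).
fc = 1 / (2*pi*0.00022) = 723.43 Hz

tau = 0.22 ms, fc = 723.43 Hz


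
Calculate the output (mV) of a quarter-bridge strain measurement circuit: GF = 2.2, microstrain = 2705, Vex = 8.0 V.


Quarter bridge output: Vout = (GF * epsilon * Vex) / 4.
Vout = (2.2 * 2705e-6 * 8.0) / 4
Vout = 0.047608 / 4 V
Vout = 0.011902 V = 11.902 mV

11.902 mV


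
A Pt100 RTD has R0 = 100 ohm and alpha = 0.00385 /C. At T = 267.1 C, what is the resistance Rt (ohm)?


The RTD equation: Rt = R0 * (1 + alpha * T).
Rt = 100 * (1 + 0.00385 * 267.1)
Rt = 100 * (1 + 1.028335)
Rt = 100 * 2.028335
Rt = 202.834 ohm

202.834 ohm


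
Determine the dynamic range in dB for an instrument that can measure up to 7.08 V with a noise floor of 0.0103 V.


Dynamic range = 20 * log10(Vmax / Vnoise).
DR = 20 * log10(7.08 / 0.0103)
DR = 20 * log10(687.38)
DR = 56.74 dB

56.74 dB


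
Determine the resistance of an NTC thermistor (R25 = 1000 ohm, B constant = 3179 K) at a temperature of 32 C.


NTC thermistor equation: Rt = R25 * exp(B * (1/T - 1/T25)).
T in Kelvin: 305.15 K, T25 = 298.15 K
1/T - 1/T25 = 1/305.15 - 1/298.15 = -7.694e-05
B * (1/T - 1/T25) = 3179 * -7.694e-05 = -0.2446
Rt = 1000 * exp(-0.2446) = 783.0 ohm

783.0 ohm


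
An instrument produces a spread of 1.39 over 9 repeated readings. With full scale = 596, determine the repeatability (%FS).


Repeatability = (spread / full scale) * 100%.
R = (1.39 / 596) * 100
R = 0.233 %FS

0.233 %FS


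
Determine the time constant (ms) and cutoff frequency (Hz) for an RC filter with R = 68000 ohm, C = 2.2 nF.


Time constant: tau = R * C.
tau = 68000 * 2.20e-09 = 0.0001496 s
tau = 0.1496 ms
Cutoff frequency: fc = 1 / (2*pi*R*C).
fc = 1 / (2*pi*0.0001496) = 1063.87 Hz

tau = 0.1496 ms, fc = 1063.87 Hz


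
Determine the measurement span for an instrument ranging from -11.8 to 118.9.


Span = upper range - lower range.
Span = 118.9 - (-11.8)
Span = 130.7

130.7


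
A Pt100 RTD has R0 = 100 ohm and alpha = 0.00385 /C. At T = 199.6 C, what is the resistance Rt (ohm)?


The RTD equation: Rt = R0 * (1 + alpha * T).
Rt = 100 * (1 + 0.00385 * 199.6)
Rt = 100 * (1 + 0.76846)
Rt = 100 * 1.76846
Rt = 176.846 ohm

176.846 ohm


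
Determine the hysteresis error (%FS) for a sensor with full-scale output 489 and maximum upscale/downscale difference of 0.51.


Hysteresis = (max difference / full scale) * 100%.
H = (0.51 / 489) * 100
H = 0.104 %FS

0.104 %FS


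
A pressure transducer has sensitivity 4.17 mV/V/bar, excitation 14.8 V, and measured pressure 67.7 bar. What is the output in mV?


Output = sensitivity * Vex * P.
Vout = 4.17 * 14.8 * 67.7
Vout = 61.716 * 67.7
Vout = 4178.17 mV

4178.17 mV


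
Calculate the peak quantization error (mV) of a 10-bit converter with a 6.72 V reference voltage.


The maximum quantization error is +/- LSB/2.
LSB = Vref / 2^n = 6.72 / 1024 = 0.0065625 V
Max error = LSB / 2 = 0.0065625 / 2 = 0.00328125 V
Max error = 3.2812 mV

3.2812 mV


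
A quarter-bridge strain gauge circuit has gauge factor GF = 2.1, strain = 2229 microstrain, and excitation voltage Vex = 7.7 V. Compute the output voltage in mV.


Quarter bridge output: Vout = (GF * epsilon * Vex) / 4.
Vout = (2.1 * 2229e-6 * 7.7) / 4
Vout = 0.03604293 / 4 V
Vout = 0.00901073 V = 9.0107 mV

9.0107 mV


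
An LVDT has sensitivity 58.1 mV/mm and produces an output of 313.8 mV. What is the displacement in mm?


Displacement = Vout / sensitivity.
d = 313.8 / 58.1
d = 5.401 mm

5.401 mm


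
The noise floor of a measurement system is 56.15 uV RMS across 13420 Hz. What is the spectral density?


Noise spectral density = Vrms / sqrt(BW).
NSD = 56.15 / sqrt(13420)
NSD = 56.15 / 115.8447
NSD = 0.4847 uV/sqrt(Hz)

0.4847 uV/sqrt(Hz)


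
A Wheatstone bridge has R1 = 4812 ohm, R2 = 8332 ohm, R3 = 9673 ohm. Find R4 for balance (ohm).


At balance: R1*R4 = R2*R3, so R4 = R2*R3/R1.
R4 = 8332 * 9673 / 4812
R4 = 80595436 / 4812
R4 = 16748.84 ohm

16748.84 ohm


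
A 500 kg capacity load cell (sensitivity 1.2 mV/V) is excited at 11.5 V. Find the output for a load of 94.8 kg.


Vout = rated_output * Vex * (load / capacity).
Vout = 1.2 * 11.5 * (94.8 / 500)
Vout = 1.2 * 11.5 * 0.1896
Vout = 2.616 mV

2.616 mV


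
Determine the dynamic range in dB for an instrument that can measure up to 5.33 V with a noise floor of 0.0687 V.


Dynamic range = 20 * log10(Vmax / Vnoise).
DR = 20 * log10(5.33 / 0.0687)
DR = 20 * log10(77.58)
DR = 37.8 dB

37.8 dB


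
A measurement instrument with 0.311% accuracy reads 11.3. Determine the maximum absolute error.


Absolute error = (accuracy% / 100) * reading.
Error = (0.311 / 100) * 11.3
Error = 0.00311 * 11.3
Error = 0.0351

0.0351


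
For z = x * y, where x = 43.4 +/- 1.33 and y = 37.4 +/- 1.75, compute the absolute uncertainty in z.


For a product z = x*y, the relative uncertainty is:
uz/z = sqrt((ux/x)^2 + (uy/y)^2)
Relative uncertainties: ux/x = 1.33/43.4 = 0.030645
uy/y = 1.75/37.4 = 0.046791
z = 43.4 * 37.4 = 1623.2
uz = 1623.2 * sqrt(0.030645^2 + 0.046791^2) = 90.789

90.789


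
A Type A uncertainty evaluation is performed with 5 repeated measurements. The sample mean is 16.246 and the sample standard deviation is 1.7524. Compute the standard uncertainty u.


The standard uncertainty for Type A evaluation is u = s / sqrt(n).
u = 1.7524 / sqrt(5)
u = 1.7524 / 2.2361
u = 0.7837

0.7837


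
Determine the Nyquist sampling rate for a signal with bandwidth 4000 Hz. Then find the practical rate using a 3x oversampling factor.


By Nyquist theorem, fs_min = 2 * fmax.
fs_min = 2 * 4000 = 8000 Hz
Practical rate = 3 * fs_min = 3 * 8000 = 24000 Hz

fs_min = 8000 Hz, fs_practical = 24000 Hz


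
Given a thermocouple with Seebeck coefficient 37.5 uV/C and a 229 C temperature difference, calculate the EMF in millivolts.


The thermocouple output V = sensitivity * dT.
V = 37.5 uV/C * 229 C
V = 8587.5 uV
V = 8.588 mV

8.588 mV


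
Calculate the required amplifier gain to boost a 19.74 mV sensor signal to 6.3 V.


Gain = Vout / Vin (converting to same units).
G = 6.3 V / 19.74 mV
G = 6300.0 mV / 19.74 mV
G = 319.15

319.15


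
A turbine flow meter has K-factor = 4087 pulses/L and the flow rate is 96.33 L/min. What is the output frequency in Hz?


Frequency = K * Q / 60 (converting L/min to L/s).
f = 4087 * 96.33 / 60
f = 393700.71 / 60
f = 6561.68 Hz

6561.68 Hz


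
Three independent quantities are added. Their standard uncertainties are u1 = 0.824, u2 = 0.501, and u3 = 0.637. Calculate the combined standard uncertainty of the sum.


For a sum of independent quantities, uc = sqrt(u1^2 + u2^2 + u3^2).
uc = sqrt(0.824^2 + 0.501^2 + 0.637^2)
uc = sqrt(0.678976 + 0.251001 + 0.405769)
uc = 1.1557

1.1557


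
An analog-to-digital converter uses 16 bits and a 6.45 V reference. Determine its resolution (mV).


The resolution (LSB) of an ADC is Vref / 2^n.
LSB = 6.45 / 2^16
LSB = 6.45 / 65536
LSB = 9.842e-05 V = 0.09841919 mV

0.09841919 mV


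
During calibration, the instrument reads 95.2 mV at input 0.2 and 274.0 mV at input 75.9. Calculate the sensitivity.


Sensitivity = (y2 - y1) / (x2 - x1).
S = (274.0 - 95.2) / (75.9 - 0.2)
S = 178.8 / 75.7
S = 2.362 mV/unit

2.362 mV/unit


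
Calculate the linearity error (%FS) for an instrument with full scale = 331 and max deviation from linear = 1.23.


Linearity error = (max deviation / full scale) * 100%.
Linearity = (1.23 / 331) * 100
Linearity = 0.372 %FS

0.372 %FS


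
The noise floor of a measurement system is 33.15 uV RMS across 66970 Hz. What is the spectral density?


Noise spectral density = Vrms / sqrt(BW).
NSD = 33.15 / sqrt(66970)
NSD = 33.15 / 258.7856
NSD = 0.1281 uV/sqrt(Hz)

0.1281 uV/sqrt(Hz)


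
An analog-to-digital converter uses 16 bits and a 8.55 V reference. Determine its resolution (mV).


The resolution (LSB) of an ADC is Vref / 2^n.
LSB = 8.55 / 2^16
LSB = 8.55 / 65536
LSB = 0.00013046 V = 0.13046265 mV

0.13046265 mV


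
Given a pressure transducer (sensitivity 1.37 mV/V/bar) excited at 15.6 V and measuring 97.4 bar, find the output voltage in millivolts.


Output = sensitivity * Vex * P.
Vout = 1.37 * 15.6 * 97.4
Vout = 21.372 * 97.4
Vout = 2081.63 mV

2081.63 mV


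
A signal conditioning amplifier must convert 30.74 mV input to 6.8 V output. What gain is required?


Gain = Vout / Vin (converting to same units).
G = 6.8 V / 30.74 mV
G = 6800.0 mV / 30.74 mV
G = 221.21

221.21


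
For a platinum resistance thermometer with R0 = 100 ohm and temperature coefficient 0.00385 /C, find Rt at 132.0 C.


The RTD equation: Rt = R0 * (1 + alpha * T).
Rt = 100 * (1 + 0.00385 * 132.0)
Rt = 100 * (1 + 0.5082)
Rt = 100 * 1.5082
Rt = 150.82 ohm

150.82 ohm


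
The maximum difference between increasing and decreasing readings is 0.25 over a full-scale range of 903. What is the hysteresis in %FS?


Hysteresis = (max difference / full scale) * 100%.
H = (0.25 / 903) * 100
H = 0.028 %FS

0.028 %FS


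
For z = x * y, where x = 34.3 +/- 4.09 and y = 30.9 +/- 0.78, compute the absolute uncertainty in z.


For a product z = x*y, the relative uncertainty is:
uz/z = sqrt((ux/x)^2 + (uy/y)^2)
Relative uncertainties: ux/x = 4.09/34.3 = 0.119242
uy/y = 0.78/30.9 = 0.025243
z = 34.3 * 30.9 = 1059.9
uz = 1059.9 * sqrt(0.119242^2 + 0.025243^2) = 129.182

129.182


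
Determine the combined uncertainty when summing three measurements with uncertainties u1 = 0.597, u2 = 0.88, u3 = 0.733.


For a sum of independent quantities, uc = sqrt(u1^2 + u2^2 + u3^2).
uc = sqrt(0.597^2 + 0.88^2 + 0.733^2)
uc = sqrt(0.356409 + 0.7744 + 0.537289)
uc = 1.2915

1.2915


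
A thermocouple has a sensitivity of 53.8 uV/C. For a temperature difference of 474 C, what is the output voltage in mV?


The thermocouple output V = sensitivity * dT.
V = 53.8 uV/C * 474 C
V = 25501.2 uV
V = 25.501 mV

25.501 mV


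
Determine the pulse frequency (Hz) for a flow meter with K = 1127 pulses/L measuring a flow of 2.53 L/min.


Frequency = K * Q / 60 (converting L/min to L/s).
f = 1127 * 2.53 / 60
f = 2851.31 / 60
f = 47.52 Hz

47.52 Hz


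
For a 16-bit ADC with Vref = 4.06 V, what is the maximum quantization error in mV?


The maximum quantization error is +/- LSB/2.
LSB = Vref / 2^n = 4.06 / 65536 = 6.195e-05 V
Max error = LSB / 2 = 6.195e-05 / 2 = 3.098e-05 V
Max error = 0.031 mV

0.031 mV


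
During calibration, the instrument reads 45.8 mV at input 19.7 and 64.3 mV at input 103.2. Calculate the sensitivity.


Sensitivity = (y2 - y1) / (x2 - x1).
S = (64.3 - 45.8) / (103.2 - 19.7)
S = 18.5 / 83.5
S = 0.2216 mV/unit

0.2216 mV/unit


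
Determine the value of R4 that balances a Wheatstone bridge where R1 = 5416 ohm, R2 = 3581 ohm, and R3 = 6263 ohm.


At balance: R1*R4 = R2*R3, so R4 = R2*R3/R1.
R4 = 3581 * 6263 / 5416
R4 = 22427803 / 5416
R4 = 4141.03 ohm

4141.03 ohm


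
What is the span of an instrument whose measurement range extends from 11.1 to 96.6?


Span = upper range - lower range.
Span = 96.6 - (11.1)
Span = 85.5

85.5


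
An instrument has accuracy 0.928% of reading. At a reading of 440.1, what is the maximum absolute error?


Absolute error = (accuracy% / 100) * reading.
Error = (0.928 / 100) * 440.1
Error = 0.00928 * 440.1
Error = 4.0841

4.0841


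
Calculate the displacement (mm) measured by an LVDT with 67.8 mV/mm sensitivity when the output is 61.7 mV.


Displacement = Vout / sensitivity.
d = 61.7 / 67.8
d = 0.91 mm

0.91 mm


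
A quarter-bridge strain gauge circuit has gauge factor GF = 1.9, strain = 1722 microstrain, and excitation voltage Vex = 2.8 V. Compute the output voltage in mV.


Quarter bridge output: Vout = (GF * epsilon * Vex) / 4.
Vout = (1.9 * 1722e-6 * 2.8) / 4
Vout = 0.00916104 / 4 V
Vout = 0.00229026 V = 2.2903 mV

2.2903 mV


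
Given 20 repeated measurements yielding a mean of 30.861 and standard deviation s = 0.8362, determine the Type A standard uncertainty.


The standard uncertainty for Type A evaluation is u = s / sqrt(n).
u = 0.8362 / sqrt(20)
u = 0.8362 / 4.4721
u = 0.187

0.187


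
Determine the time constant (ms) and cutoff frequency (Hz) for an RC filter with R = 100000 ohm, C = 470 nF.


Time constant: tau = R * C.
tau = 100000 * 4.70e-07 = 0.047 s
tau = 47.0 ms
Cutoff frequency: fc = 1 / (2*pi*R*C).
fc = 1 / (2*pi*0.047) = 3.39 Hz

tau = 47.0 ms, fc = 3.39 Hz


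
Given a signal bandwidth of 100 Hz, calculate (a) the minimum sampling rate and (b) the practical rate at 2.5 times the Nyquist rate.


By Nyquist theorem, fs_min = 2 * fmax.
fs_min = 2 * 100 = 200 Hz
Practical rate = 2.5 * fs_min = 2.5 * 200 = 500 Hz

fs_min = 200 Hz, fs_practical = 500 Hz


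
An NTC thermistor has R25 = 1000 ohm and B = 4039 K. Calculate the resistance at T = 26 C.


NTC thermistor equation: Rt = R25 * exp(B * (1/T - 1/T25)).
T in Kelvin: 299.15 K, T25 = 298.15 K
1/T - 1/T25 = 1/299.15 - 1/298.15 = -1.121e-05
B * (1/T - 1/T25) = 4039 * -1.121e-05 = -0.0453
Rt = 1000 * exp(-0.0453) = 955.7 ohm

955.7 ohm


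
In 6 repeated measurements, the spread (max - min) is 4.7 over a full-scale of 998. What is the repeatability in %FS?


Repeatability = (spread / full scale) * 100%.
R = (4.7 / 998) * 100
R = 0.471 %FS

0.471 %FS


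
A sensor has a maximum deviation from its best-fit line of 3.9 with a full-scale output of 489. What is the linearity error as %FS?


Linearity error = (max deviation / full scale) * 100%.
Linearity = (3.9 / 489) * 100
Linearity = 0.798 %FS

0.798 %FS


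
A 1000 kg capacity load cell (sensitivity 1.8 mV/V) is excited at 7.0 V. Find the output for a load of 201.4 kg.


Vout = rated_output * Vex * (load / capacity).
Vout = 1.8 * 7.0 * (201.4 / 1000)
Vout = 1.8 * 7.0 * 0.2014
Vout = 2.538 mV

2.538 mV


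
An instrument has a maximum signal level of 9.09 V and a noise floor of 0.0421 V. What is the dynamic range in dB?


Dynamic range = 20 * log10(Vmax / Vnoise).
DR = 20 * log10(9.09 / 0.0421)
DR = 20 * log10(215.91)
DR = 46.69 dB

46.69 dB


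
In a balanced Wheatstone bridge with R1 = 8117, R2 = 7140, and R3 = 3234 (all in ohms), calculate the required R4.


At balance: R1*R4 = R2*R3, so R4 = R2*R3/R1.
R4 = 7140 * 3234 / 8117
R4 = 23090760 / 8117
R4 = 2844.74 ohm

2844.74 ohm


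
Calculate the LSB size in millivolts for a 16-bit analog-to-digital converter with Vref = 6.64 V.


The resolution (LSB) of an ADC is Vref / 2^n.
LSB = 6.64 / 2^16
LSB = 6.64 / 65536
LSB = 0.00010132 V = 0.10131836 mV

0.10131836 mV


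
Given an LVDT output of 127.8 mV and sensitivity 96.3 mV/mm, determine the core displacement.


Displacement = Vout / sensitivity.
d = 127.8 / 96.3
d = 1.327 mm

1.327 mm


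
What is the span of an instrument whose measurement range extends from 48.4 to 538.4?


Span = upper range - lower range.
Span = 538.4 - (48.4)
Span = 490.0

490.0


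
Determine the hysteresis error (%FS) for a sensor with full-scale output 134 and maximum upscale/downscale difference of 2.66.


Hysteresis = (max difference / full scale) * 100%.
H = (2.66 / 134) * 100
H = 1.985 %FS

1.985 %FS


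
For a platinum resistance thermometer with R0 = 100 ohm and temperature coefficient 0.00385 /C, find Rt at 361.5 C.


The RTD equation: Rt = R0 * (1 + alpha * T).
Rt = 100 * (1 + 0.00385 * 361.5)
Rt = 100 * (1 + 1.391775)
Rt = 100 * 2.391775
Rt = 239.178 ohm

239.178 ohm


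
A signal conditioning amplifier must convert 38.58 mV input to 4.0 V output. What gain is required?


Gain = Vout / Vin (converting to same units).
G = 4.0 V / 38.58 mV
G = 4000.0 mV / 38.58 mV
G = 103.68

103.68


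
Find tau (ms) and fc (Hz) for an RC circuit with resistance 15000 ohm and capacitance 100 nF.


Time constant: tau = R * C.
tau = 15000 * 1.00e-07 = 0.0015 s
tau = 1.5 ms
Cutoff frequency: fc = 1 / (2*pi*R*C).
fc = 1 / (2*pi*0.0015) = 106.1 Hz

tau = 1.5 ms, fc = 106.1 Hz


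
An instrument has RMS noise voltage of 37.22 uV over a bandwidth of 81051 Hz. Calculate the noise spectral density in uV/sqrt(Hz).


Noise spectral density = Vrms / sqrt(BW).
NSD = 37.22 / sqrt(81051)
NSD = 37.22 / 284.6946
NSD = 0.1307 uV/sqrt(Hz)

0.1307 uV/sqrt(Hz)


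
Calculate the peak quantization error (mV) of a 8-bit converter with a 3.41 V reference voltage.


The maximum quantization error is +/- LSB/2.
LSB = Vref / 2^n = 3.41 / 256 = 0.01332031 V
Max error = LSB / 2 = 0.01332031 / 2 = 0.00666016 V
Max error = 6.6602 mV

6.6602 mV


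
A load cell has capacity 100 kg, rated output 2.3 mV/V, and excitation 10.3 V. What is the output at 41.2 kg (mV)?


Vout = rated_output * Vex * (load / capacity).
Vout = 2.3 * 10.3 * (41.2 / 100)
Vout = 2.3 * 10.3 * 0.412
Vout = 9.76 mV

9.76 mV


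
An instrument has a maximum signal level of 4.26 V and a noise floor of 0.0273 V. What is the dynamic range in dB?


Dynamic range = 20 * log10(Vmax / Vnoise).
DR = 20 * log10(4.26 / 0.0273)
DR = 20 * log10(156.04)
DR = 43.86 dB

43.86 dB


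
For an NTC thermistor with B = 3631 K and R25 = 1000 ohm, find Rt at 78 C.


NTC thermistor equation: Rt = R25 * exp(B * (1/T - 1/T25)).
T in Kelvin: 351.15 K, T25 = 298.15 K
1/T - 1/T25 = 1/351.15 - 1/298.15 = -0.00050623
B * (1/T - 1/T25) = 3631 * -0.00050623 = -1.8381
Rt = 1000 * exp(-1.8381) = 159.1 ohm

159.1 ohm


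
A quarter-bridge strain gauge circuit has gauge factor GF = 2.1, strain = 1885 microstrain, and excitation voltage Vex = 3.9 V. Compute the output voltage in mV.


Quarter bridge output: Vout = (GF * epsilon * Vex) / 4.
Vout = (2.1 * 1885e-6 * 3.9) / 4
Vout = 0.01543815 / 4 V
Vout = 0.00385954 V = 3.8595 mV

3.8595 mV


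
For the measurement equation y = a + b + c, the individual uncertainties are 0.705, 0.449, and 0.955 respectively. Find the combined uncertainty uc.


For a sum of independent quantities, uc = sqrt(u1^2 + u2^2 + u3^2).
uc = sqrt(0.705^2 + 0.449^2 + 0.955^2)
uc = sqrt(0.497025 + 0.201601 + 0.912025)
uc = 1.2691

1.2691


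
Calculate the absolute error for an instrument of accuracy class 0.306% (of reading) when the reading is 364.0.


Absolute error = (accuracy% / 100) * reading.
Error = (0.306 / 100) * 364.0
Error = 0.00306 * 364.0
Error = 1.1138

1.1138


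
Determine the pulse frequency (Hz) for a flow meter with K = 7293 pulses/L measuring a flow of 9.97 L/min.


Frequency = K * Q / 60 (converting L/min to L/s).
f = 7293 * 9.97 / 60
f = 72711.21 / 60
f = 1211.85 Hz

1211.85 Hz


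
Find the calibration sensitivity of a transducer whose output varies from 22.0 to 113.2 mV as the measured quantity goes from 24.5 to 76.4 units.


Sensitivity = (y2 - y1) / (x2 - x1).
S = (113.2 - 22.0) / (76.4 - 24.5)
S = 91.2 / 51.9
S = 1.7572 mV/unit

1.7572 mV/unit


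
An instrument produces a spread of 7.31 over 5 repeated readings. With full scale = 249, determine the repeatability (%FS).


Repeatability = (spread / full scale) * 100%.
R = (7.31 / 249) * 100
R = 2.936 %FS

2.936 %FS


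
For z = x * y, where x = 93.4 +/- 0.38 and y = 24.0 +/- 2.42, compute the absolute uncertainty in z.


For a product z = x*y, the relative uncertainty is:
uz/z = sqrt((ux/x)^2 + (uy/y)^2)
Relative uncertainties: ux/x = 0.38/93.4 = 0.004069
uy/y = 2.42/24.0 = 0.100833
z = 93.4 * 24.0 = 2241.6
uz = 2241.6 * sqrt(0.004069^2 + 0.100833^2) = 226.212

226.212


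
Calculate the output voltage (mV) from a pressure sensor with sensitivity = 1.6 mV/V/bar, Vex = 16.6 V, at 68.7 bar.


Output = sensitivity * Vex * P.
Vout = 1.6 * 16.6 * 68.7
Vout = 26.56 * 68.7
Vout = 1824.67 mV

1824.67 mV


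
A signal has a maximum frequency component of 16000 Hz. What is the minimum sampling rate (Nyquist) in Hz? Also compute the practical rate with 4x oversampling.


By Nyquist theorem, fs_min = 2 * fmax.
fs_min = 2 * 16000 = 32000 Hz
Practical rate = 4 * fs_min = 4 * 32000 = 128000 Hz

fs_min = 32000 Hz, fs_practical = 128000 Hz


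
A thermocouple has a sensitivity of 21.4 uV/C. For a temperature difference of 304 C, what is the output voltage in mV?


The thermocouple output V = sensitivity * dT.
V = 21.4 uV/C * 304 C
V = 6505.6 uV
V = 6.506 mV

6.506 mV


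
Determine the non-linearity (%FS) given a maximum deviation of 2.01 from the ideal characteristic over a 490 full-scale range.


Linearity error = (max deviation / full scale) * 100%.
Linearity = (2.01 / 490) * 100
Linearity = 0.41 %FS

0.41 %FS


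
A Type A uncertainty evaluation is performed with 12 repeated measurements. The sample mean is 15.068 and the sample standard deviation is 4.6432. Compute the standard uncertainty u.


The standard uncertainty for Type A evaluation is u = s / sqrt(n).
u = 4.6432 / sqrt(12)
u = 4.6432 / 3.4641
u = 1.3404

1.3404


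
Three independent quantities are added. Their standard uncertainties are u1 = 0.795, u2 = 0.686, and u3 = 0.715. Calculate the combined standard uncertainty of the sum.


For a sum of independent quantities, uc = sqrt(u1^2 + u2^2 + u3^2).
uc = sqrt(0.795^2 + 0.686^2 + 0.715^2)
uc = sqrt(0.632025 + 0.470596 + 0.511225)
uc = 1.2704

1.2704


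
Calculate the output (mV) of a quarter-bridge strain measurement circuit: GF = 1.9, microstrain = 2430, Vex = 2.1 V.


Quarter bridge output: Vout = (GF * epsilon * Vex) / 4.
Vout = (1.9 * 2430e-6 * 2.1) / 4
Vout = 0.0096957 / 4 V
Vout = 0.00242392 V = 2.4239 mV

2.4239 mV


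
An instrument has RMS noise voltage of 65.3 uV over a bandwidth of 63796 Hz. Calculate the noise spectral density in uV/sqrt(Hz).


Noise spectral density = Vrms / sqrt(BW).
NSD = 65.3 / sqrt(63796)
NSD = 65.3 / 252.5787
NSD = 0.2585 uV/sqrt(Hz)

0.2585 uV/sqrt(Hz)


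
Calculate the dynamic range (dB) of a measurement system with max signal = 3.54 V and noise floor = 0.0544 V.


Dynamic range = 20 * log10(Vmax / Vnoise).
DR = 20 * log10(3.54 / 0.0544)
DR = 20 * log10(65.07)
DR = 36.27 dB

36.27 dB


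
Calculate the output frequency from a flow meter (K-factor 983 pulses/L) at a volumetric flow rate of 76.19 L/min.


Frequency = K * Q / 60 (converting L/min to L/s).
f = 983 * 76.19 / 60
f = 74894.77 / 60
f = 1248.25 Hz

1248.25 Hz


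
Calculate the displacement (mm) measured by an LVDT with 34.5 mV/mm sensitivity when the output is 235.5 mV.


Displacement = Vout / sensitivity.
d = 235.5 / 34.5
d = 6.826 mm

6.826 mm


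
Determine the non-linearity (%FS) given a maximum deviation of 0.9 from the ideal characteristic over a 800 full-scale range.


Linearity error = (max deviation / full scale) * 100%.
Linearity = (0.9 / 800) * 100
Linearity = 0.113 %FS

0.113 %FS


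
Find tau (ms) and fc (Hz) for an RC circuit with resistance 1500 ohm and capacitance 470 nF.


Time constant: tau = R * C.
tau = 1500 * 4.70e-07 = 0.000705 s
tau = 0.705 ms
Cutoff frequency: fc = 1 / (2*pi*R*C).
fc = 1 / (2*pi*0.000705) = 225.75 Hz

tau = 0.705 ms, fc = 225.75 Hz


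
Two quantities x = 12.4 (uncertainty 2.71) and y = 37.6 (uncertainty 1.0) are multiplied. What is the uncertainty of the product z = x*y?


For a product z = x*y, the relative uncertainty is:
uz/z = sqrt((ux/x)^2 + (uy/y)^2)
Relative uncertainties: ux/x = 2.71/12.4 = 0.218548
uy/y = 1.0/37.6 = 0.026596
z = 12.4 * 37.6 = 466.2
uz = 466.2 * sqrt(0.218548^2 + 0.026596^2) = 102.648

102.648


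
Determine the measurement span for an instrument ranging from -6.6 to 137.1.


Span = upper range - lower range.
Span = 137.1 - (-6.6)
Span = 143.7

143.7


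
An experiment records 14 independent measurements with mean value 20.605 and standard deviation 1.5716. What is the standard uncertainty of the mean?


The standard uncertainty for Type A evaluation is u = s / sqrt(n).
u = 1.5716 / sqrt(14)
u = 1.5716 / 3.7417
u = 0.42

0.42


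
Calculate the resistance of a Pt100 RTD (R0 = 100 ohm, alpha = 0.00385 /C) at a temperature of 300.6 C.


The RTD equation: Rt = R0 * (1 + alpha * T).
Rt = 100 * (1 + 0.00385 * 300.6)
Rt = 100 * (1 + 1.15731)
Rt = 100 * 2.15731
Rt = 215.731 ohm

215.731 ohm


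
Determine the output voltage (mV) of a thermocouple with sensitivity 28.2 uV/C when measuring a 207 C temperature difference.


The thermocouple output V = sensitivity * dT.
V = 28.2 uV/C * 207 C
V = 5837.4 uV
V = 5.837 mV

5.837 mV


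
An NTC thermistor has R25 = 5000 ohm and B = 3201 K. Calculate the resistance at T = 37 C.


NTC thermistor equation: Rt = R25 * exp(B * (1/T - 1/T25)).
T in Kelvin: 310.15 K, T25 = 298.15 K
1/T - 1/T25 = 1/310.15 - 1/298.15 = -0.00012977
B * (1/T - 1/T25) = 3201 * -0.00012977 = -0.4154
Rt = 5000 * exp(-0.4154) = 3300.4 ohm

3300.4 ohm


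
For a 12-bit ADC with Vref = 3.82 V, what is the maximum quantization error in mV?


The maximum quantization error is +/- LSB/2.
LSB = Vref / 2^n = 3.82 / 4096 = 0.00093262 V
Max error = LSB / 2 = 0.00093262 / 2 = 0.00046631 V
Max error = 0.4663 mV

0.4663 mV


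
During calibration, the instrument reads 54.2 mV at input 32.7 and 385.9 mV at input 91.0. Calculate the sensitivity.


Sensitivity = (y2 - y1) / (x2 - x1).
S = (385.9 - 54.2) / (91.0 - 32.7)
S = 331.7 / 58.3
S = 5.6895 mV/unit

5.6895 mV/unit


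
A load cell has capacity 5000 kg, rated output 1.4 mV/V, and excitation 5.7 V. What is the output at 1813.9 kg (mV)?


Vout = rated_output * Vex * (load / capacity).
Vout = 1.4 * 5.7 * (1813.9 / 5000)
Vout = 1.4 * 5.7 * 0.36278
Vout = 2.895 mV

2.895 mV


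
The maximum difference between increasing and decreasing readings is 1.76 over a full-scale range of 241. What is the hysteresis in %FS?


Hysteresis = (max difference / full scale) * 100%.
H = (1.76 / 241) * 100
H = 0.73 %FS

0.73 %FS


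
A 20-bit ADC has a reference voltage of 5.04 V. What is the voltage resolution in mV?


The resolution (LSB) of an ADC is Vref / 2^n.
LSB = 5.04 / 2^20
LSB = 5.04 / 1048576
LSB = 4.81e-06 V = 0.00480652 mV

0.00480652 mV


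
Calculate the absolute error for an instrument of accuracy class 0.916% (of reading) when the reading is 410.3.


Absolute error = (accuracy% / 100) * reading.
Error = (0.916 / 100) * 410.3
Error = 0.00916 * 410.3
Error = 3.7583

3.7583


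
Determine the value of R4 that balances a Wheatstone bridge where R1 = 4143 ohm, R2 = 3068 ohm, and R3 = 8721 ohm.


At balance: R1*R4 = R2*R3, so R4 = R2*R3/R1.
R4 = 3068 * 8721 / 4143
R4 = 26756028 / 4143
R4 = 6458.13 ohm

6458.13 ohm


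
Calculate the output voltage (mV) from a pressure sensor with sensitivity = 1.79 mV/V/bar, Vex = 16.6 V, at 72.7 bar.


Output = sensitivity * Vex * P.
Vout = 1.79 * 16.6 * 72.7
Vout = 29.714 * 72.7
Vout = 2160.21 mV

2160.21 mV


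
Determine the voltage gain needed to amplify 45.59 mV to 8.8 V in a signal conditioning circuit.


Gain = Vout / Vin (converting to same units).
G = 8.8 V / 45.59 mV
G = 8800.0 mV / 45.59 mV
G = 193.02

193.02


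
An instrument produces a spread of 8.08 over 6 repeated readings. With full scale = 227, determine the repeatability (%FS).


Repeatability = (spread / full scale) * 100%.
R = (8.08 / 227) * 100
R = 3.559 %FS

3.559 %FS


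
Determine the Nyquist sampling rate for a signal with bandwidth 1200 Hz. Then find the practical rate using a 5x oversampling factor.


By Nyquist theorem, fs_min = 2 * fmax.
fs_min = 2 * 1200 = 2400 Hz
Practical rate = 5 * fs_min = 5 * 2400 = 12000 Hz

fs_min = 2400 Hz, fs_practical = 12000 Hz


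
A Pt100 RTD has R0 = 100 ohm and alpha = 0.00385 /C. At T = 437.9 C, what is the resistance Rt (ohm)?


The RTD equation: Rt = R0 * (1 + alpha * T).
Rt = 100 * (1 + 0.00385 * 437.9)
Rt = 100 * (1 + 1.685915)
Rt = 100 * 2.685915
Rt = 268.591 ohm

268.591 ohm


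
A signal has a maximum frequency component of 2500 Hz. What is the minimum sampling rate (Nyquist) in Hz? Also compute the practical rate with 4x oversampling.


By Nyquist theorem, fs_min = 2 * fmax.
fs_min = 2 * 2500 = 5000 Hz
Practical rate = 4 * fs_min = 4 * 5000 = 20000 Hz

fs_min = 5000 Hz, fs_practical = 20000 Hz


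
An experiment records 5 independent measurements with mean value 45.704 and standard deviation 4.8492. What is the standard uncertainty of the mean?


The standard uncertainty for Type A evaluation is u = s / sqrt(n).
u = 4.8492 / sqrt(5)
u = 4.8492 / 2.2361
u = 2.1686

2.1686


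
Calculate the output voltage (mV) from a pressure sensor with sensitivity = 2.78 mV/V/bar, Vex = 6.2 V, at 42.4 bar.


Output = sensitivity * Vex * P.
Vout = 2.78 * 6.2 * 42.4
Vout = 17.236 * 42.4
Vout = 730.81 mV

730.81 mV


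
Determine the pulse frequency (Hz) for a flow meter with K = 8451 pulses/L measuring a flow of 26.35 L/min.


Frequency = K * Q / 60 (converting L/min to L/s).
f = 8451 * 26.35 / 60
f = 222683.85 / 60
f = 3711.4 Hz

3711.4 Hz


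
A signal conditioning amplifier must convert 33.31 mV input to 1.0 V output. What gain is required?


Gain = Vout / Vin (converting to same units).
G = 1.0 V / 33.31 mV
G = 1000.0 mV / 33.31 mV
G = 30.02

30.02


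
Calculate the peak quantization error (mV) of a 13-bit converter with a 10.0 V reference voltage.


The maximum quantization error is +/- LSB/2.
LSB = Vref / 2^n = 10.0 / 8192 = 0.0012207 V
Max error = LSB / 2 = 0.0012207 / 2 = 0.00061035 V
Max error = 0.6104 mV

0.6104 mV


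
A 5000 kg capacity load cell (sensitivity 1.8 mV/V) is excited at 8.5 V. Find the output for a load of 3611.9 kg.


Vout = rated_output * Vex * (load / capacity).
Vout = 1.8 * 8.5 * (3611.9 / 5000)
Vout = 1.8 * 8.5 * 0.72238
Vout = 11.052 mV

11.052 mV


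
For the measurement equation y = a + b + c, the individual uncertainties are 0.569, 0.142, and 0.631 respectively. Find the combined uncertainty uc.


For a sum of independent quantities, uc = sqrt(u1^2 + u2^2 + u3^2).
uc = sqrt(0.569^2 + 0.142^2 + 0.631^2)
uc = sqrt(0.323761 + 0.020164 + 0.398161)
uc = 0.8614

0.8614


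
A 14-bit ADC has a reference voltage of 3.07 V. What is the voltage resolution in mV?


The resolution (LSB) of an ADC is Vref / 2^n.
LSB = 3.07 / 2^14
LSB = 3.07 / 16384
LSB = 0.00018738 V = 0.18737793 mV

0.18737793 mV


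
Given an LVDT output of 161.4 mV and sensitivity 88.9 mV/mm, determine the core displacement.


Displacement = Vout / sensitivity.
d = 161.4 / 88.9
d = 1.816 mm

1.816 mm


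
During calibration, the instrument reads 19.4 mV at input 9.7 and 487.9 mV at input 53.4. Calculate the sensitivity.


Sensitivity = (y2 - y1) / (x2 - x1).
S = (487.9 - 19.4) / (53.4 - 9.7)
S = 468.5 / 43.7
S = 10.7208 mV/unit

10.7208 mV/unit


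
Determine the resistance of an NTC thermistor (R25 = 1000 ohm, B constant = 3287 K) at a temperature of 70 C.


NTC thermistor equation: Rt = R25 * exp(B * (1/T - 1/T25)).
T in Kelvin: 343.15 K, T25 = 298.15 K
1/T - 1/T25 = 1/343.15 - 1/298.15 = -0.00043984
B * (1/T - 1/T25) = 3287 * -0.00043984 = -1.4458
Rt = 1000 * exp(-1.4458) = 235.6 ohm

235.6 ohm
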